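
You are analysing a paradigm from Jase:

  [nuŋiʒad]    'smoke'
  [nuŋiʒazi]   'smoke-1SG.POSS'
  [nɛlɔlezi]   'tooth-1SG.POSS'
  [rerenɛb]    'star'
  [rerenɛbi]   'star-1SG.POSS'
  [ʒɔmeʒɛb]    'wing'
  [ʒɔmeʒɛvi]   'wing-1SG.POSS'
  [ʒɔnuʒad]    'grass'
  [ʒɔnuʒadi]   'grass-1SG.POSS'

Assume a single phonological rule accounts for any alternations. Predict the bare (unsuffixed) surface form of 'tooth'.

The stem for 'smoke' ends in [d] in [nuŋiʒad] but [z] in [nuŋiʒazi].
But 'grass' keeps [d] in both environments ([ʒɔnuʒad], [ʒɔnuʒadi]), so there is no rule changing /d/ to [z] before the 1SG.POSS suffix.
Therefore /z/ is basic and [d] is derived by word-final hardening (voiced fricatives become stops word-finally).
The one attested form of 'tooth', [nɛlɔlezi], shows underlying /nɛlɔlez/. Applying the same rule word-finally gives [nɛlɔled].

[nɛlɔled]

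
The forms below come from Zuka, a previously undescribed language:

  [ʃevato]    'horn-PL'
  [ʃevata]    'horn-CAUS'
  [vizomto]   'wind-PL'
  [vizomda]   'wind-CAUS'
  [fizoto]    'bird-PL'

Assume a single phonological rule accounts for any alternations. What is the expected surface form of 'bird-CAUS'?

[fizota]

The CAUS suffix surfaces as [-da] and [-ta], depending on the final segment of the stem.
By contrast the PL suffix keeps its initial [t] throughout — that segment must be underlying.
The CAUS suffix is therefore /-da/ underlyingly, with post-vocalic devoicing: voiced stops become voiceless after a vowel.
After 'bird', which ends in a vowel, the suffix surfaces as [-ta], giving [fizota].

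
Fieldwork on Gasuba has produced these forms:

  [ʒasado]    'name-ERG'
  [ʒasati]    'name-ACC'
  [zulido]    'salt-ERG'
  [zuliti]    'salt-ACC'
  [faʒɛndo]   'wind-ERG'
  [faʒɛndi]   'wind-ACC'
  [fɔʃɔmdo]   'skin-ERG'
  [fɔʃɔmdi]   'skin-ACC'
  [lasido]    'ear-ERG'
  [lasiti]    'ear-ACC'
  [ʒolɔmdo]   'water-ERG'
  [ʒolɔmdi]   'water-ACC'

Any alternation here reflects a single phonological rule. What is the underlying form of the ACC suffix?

/-ti/

The ACC suffix surfaces as [-di] and [-ti], depending on the final segment of the stem.
The ERG suffix, which begins with [d], is invariant after every stem; so [d] is not altered by any rule here.
So the underlying form is /-ti/, and voiceless stops become voiced after a nasal.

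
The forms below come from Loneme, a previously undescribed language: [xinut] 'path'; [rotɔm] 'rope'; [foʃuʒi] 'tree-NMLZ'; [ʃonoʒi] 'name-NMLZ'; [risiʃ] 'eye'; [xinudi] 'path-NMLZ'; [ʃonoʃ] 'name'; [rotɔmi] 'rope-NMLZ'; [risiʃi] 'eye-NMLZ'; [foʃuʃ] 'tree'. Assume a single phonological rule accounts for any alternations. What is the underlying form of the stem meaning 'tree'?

In [foʃuʒi] and [foʃuʃ] the final segment of 'tree' alternates: [ʒ] ~ [ʃ].
The stem 'eye' ([risiʃi], [risiʃ]) shows [ʃ] unchanged in both environments, so [ʃ] cannot be basic with [ʒ] derived before the NMLZ suffix.
The alternation reflects word-final obstruent devoicing: voiced obstruents become voiceless word-finally. /ʒ/ is underlying.
Hence 'tree' is /foʃuʒ/ underlyingly.

/foʃuʒ/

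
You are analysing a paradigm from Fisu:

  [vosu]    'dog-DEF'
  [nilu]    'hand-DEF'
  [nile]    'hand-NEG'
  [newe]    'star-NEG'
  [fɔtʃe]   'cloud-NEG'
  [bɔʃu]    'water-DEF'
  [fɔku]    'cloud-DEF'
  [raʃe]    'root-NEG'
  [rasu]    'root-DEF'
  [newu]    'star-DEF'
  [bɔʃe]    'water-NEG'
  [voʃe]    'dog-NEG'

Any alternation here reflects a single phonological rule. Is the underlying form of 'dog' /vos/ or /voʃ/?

/vos/

The root 'dog' surfaces as [vosu] and [voʃe], with a stem-final [s] ~ [ʃ] alternation.
But 'water' keeps [ʃ] in both environments ([bɔʃu], [bɔʃe]), so there is no rule changing /ʃ/ to [s] before the DEF suffix.
The alternation reflects palatalization before a front vowel: /k/ and /s/ become palato-alveolar [tʃ] and [ʃ] before a front vowel. /s/ is underlying.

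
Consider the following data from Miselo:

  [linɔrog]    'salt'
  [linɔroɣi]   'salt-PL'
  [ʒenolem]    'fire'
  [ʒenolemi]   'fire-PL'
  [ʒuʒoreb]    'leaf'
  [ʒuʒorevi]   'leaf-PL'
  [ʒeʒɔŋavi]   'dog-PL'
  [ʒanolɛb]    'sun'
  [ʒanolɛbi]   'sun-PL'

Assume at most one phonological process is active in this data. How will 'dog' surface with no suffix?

[ʒeʒɔŋab]

In [ʒuʒoreb] and [ʒuʒorevi] the final segment of 'leaf' alternates: [b] ~ [v].
But 'sun' keeps [b] in both environments ([ʒanolɛb], [ʒanolɛbi]), so there is no rule changing /b/ to [v] before the PL suffix.
So /v/ is underlying, and a rule of word-final hardening — voiced fricatives become stops word-finally — gives [b].
The one attested form of 'dog', [ʒeʒɔŋavi], shows underlying /ʒeʒɔŋav/. Applying the same rule word-finally gives [ʒeʒɔŋab].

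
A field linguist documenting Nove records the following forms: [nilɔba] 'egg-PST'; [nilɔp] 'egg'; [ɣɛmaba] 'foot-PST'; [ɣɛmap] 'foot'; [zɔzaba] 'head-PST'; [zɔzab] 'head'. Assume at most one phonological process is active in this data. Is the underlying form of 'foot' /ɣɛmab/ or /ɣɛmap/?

The root 'foot' surfaces as [ɣɛmaba] and [ɣɛmap], with a stem-final [b] ~ [p] alternation.
If /b/ were underlying and a rule turned it into [p] in isolation, 'head' would also alternate; but it has [b] in both [zɔzaba] and [zɔzab].
The alternation reflects intervocalic voicing: voiceless stops become voiced between vowels. /p/ is underlying.

/ɣɛmap/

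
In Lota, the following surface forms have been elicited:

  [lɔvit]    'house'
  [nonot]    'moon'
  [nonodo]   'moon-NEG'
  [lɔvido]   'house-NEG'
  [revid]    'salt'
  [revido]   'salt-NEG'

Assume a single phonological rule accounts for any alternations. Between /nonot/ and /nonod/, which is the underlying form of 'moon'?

The root 'moon' surfaces as [nonodo] and [nonot], with a stem-final [d] ~ [t] alternation.
If /d/ were underlying and a rule turned it into [t] in isolation, 'salt' would also alternate; but it has [d] in both [revido] and [revid].
The alternation reflects intervocalic voicing: voiceless stops become voiced between vowels. /t/ is underlying.

/nonot/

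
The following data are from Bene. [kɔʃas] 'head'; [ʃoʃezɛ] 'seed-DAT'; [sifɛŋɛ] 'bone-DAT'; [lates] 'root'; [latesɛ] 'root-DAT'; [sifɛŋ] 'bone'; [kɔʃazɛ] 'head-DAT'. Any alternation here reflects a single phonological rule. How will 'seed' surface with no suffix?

The root 'head' surfaces as [kɔʃas] and [kɔʃazɛ], with a stem-final [s] ~ [z] alternation.
Compare 'root', with invariant [s] in [lates] and [latesɛ]: an analysis with underlying /s/ and a rule producing [z] before the DAT suffix would wrongly predict alternation here too.
Therefore /z/ is basic and [s] is derived by word-final obstruent devoicing (voiced obstruents become voiceless word-finally).
From [ʃoʃezɛ] the stem 'seed' is /ʃoʃez/; word-finally this yields [ʃoʃes].

[ʃoʃes]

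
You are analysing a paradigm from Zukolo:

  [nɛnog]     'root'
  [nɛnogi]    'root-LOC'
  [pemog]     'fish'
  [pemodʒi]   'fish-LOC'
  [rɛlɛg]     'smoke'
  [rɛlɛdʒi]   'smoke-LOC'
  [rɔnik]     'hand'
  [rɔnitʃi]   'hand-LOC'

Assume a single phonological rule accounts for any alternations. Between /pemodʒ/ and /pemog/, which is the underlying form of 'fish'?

The root 'fish' surfaces as [pemog] and [pemodʒi], with a stem-final [g] ~ [dʒ] alternation.
The stem 'root' ([nɛnog], [nɛnogi]) shows [g] unchanged in both environments, so [g] cannot be basic with [dʒ] derived before the LOC suffix.
The alternation reflects depalatalization: palato-alveolar /tʃ/ and /dʒ/ become [k] and [g] when no front vowel follows. /dʒ/ is underlying.

/pemodʒ/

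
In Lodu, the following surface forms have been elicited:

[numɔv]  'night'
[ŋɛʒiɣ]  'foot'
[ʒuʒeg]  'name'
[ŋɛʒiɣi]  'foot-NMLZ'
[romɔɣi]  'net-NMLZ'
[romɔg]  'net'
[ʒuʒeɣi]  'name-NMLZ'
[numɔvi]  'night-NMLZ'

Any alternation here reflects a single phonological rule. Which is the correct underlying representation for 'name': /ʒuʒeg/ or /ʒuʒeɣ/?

'name' shows [ɣ] ~ [g] at the end of the stem ([ʒuʒeɣi] vs [ʒuʒeg]).
But 'foot' keeps [ɣ] in both environments ([ŋɛʒiɣi], [ŋɛʒiɣ]), so there is no rule changing /ɣ/ to [g] in isolation.
The underlying segment must be /g/; voiced stops become fricatives between vowels, yielding [ɣ] there.

/ʒuʒeg/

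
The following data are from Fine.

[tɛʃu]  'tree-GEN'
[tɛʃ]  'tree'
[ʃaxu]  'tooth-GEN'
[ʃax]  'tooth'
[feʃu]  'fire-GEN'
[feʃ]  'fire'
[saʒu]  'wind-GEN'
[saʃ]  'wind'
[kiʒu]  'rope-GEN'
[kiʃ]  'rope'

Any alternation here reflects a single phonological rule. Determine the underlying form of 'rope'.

The root 'rope' surfaces as [kiʒu] and [kiʃ], with a stem-final [ʒ] ~ [ʃ] alternation.
But 'fire' keeps [ʃ] in both environments ([feʃu], [feʃ]), so there is no rule changing /ʃ/ to [ʒ] before the GEN suffix.
So /ʒ/ is underlying, and a rule of word-final obstruent devoicing — voiced obstruents become voiceless word-finally — gives [ʃ].
The underlying form of 'rope' is therefore /kiʒ/.

/kiʒ/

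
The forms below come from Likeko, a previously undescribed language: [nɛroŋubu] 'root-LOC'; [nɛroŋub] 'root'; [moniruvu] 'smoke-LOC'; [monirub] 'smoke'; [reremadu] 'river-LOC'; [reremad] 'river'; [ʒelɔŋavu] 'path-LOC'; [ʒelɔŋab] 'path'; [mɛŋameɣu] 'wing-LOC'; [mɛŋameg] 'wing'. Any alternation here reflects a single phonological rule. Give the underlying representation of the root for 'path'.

'path' shows [v] ~ [b] at the end of the stem ([ʒelɔŋavu] vs [ʒelɔŋab]).
But 'root' keeps [b] in both environments ([nɛroŋubu], [nɛroŋub]), so there is no rule changing /b/ to [v] before the LOC suffix.
The alternation reflects word-final hardening: voiced fricatives become stops word-finally. /v/ is underlying.
Hence 'path' is /ʒelɔŋav/ underlyingly.

/ʒelɔŋav/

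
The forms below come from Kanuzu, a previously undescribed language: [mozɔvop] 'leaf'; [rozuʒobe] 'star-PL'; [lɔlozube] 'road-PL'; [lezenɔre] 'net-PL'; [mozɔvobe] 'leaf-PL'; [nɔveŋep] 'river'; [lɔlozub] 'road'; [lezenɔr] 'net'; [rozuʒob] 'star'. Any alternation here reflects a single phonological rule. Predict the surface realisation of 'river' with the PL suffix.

'leaf' shows [b] ~ [p] at the end of the stem ([mozɔvobe] vs [mozɔvop]).
If /b/ were underlying and a rule turned it into [p] in isolation, 'star' would also alternate; but it has [b] in both [rozuʒobe] and [rozuʒob].
Therefore /p/ is basic and [b] is derived by intervocalic voicing (voiceless stops become voiced between vowels).
From [nɔveŋep] the stem 'river' is /nɔveŋep/; between vowels this yields [nɔveŋebe].

[nɔveŋebe]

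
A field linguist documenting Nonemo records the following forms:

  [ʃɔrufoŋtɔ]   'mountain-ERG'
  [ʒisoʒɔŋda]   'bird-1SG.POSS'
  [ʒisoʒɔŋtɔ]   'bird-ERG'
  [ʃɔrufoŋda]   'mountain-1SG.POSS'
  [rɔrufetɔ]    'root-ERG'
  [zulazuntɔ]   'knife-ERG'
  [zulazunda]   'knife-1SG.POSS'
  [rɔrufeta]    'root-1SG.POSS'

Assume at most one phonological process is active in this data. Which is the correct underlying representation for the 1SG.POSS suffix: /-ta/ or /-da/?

The 1SG.POSS morpheme has two allomorphs, [-da] and [-ta].
The ERG suffix, which begins with [t], is invariant after every stem; so [t] is not altered by any rule here.
The 1SG.POSS suffix is therefore /-da/ underlyingly, with post-vocalic devoicing: voiced stops become voiceless after a vowel.

/-da/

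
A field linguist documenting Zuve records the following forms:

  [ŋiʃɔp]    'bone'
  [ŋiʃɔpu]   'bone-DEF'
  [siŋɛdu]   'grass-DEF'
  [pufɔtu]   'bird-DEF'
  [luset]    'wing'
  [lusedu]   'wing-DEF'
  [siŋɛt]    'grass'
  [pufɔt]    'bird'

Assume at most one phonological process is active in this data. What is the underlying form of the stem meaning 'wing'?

/lused/

The root 'wing' surfaces as [luset] and [lusedu], with a stem-final [t] ~ [d] alternation.
The stem 'bird' ([pufɔt], [pufɔtu]) shows [t] unchanged in both environments, so [t] cannot be basic with [d] derived before the DEF suffix.
So /d/ is underlying, and a rule of word-final obstruent devoicing — voiced obstruents become voiceless word-finally — gives [t].
So 'wing' = /lused/.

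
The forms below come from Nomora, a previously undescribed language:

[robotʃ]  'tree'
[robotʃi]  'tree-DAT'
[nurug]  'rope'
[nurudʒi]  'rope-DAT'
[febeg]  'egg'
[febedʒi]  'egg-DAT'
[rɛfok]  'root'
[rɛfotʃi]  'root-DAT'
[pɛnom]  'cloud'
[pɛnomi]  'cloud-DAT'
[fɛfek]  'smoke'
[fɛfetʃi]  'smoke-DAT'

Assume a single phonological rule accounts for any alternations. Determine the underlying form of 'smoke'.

/fɛfek/

'smoke' shows [k] ~ [tʃ] at the end of the stem ([fɛfek] vs [fɛfetʃi]).
But 'tree' keeps [tʃ] in both environments ([robotʃ], [robotʃi]), so there is no rule changing /tʃ/ to [k] in isolation.
So /k/ is underlying, and a rule of palatalization before a front vowel — /k/ and /g/ become palato-alveolar [tʃ] and [dʒ] before a front vowel — gives [tʃ].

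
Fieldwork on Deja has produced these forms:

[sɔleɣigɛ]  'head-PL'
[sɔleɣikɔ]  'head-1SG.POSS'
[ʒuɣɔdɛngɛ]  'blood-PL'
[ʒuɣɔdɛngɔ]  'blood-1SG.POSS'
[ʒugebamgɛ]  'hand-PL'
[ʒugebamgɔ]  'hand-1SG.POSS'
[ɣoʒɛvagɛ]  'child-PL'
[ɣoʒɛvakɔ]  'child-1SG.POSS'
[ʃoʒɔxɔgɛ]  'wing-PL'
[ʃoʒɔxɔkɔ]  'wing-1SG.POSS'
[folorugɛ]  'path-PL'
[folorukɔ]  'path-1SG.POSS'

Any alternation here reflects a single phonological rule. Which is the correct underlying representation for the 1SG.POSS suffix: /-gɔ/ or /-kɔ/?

/-kɔ/

The 1SG.POSS suffix surfaces as [-gɔ] and [-kɔ], depending on the final segment of the stem.
By contrast the PL suffix keeps its initial [g] throughout — that segment must be underlying.
So the underlying form is /-kɔ/, and voiceless stops become voiced after a nasal.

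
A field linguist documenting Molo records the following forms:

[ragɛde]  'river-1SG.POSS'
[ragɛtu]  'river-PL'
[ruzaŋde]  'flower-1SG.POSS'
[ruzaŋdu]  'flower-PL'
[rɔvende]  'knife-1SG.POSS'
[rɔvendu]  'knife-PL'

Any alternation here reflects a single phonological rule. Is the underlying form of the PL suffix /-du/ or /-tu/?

The PL suffix surfaces as [-du] and [-tu], depending on the final segment of the stem.
By contrast the 1SG.POSS suffix keeps its initial [d] throughout — that segment must be underlying.
The PL suffix is therefore /-tu/ underlyingly, with post-nasal voicing: voiceless stops become voiced after a nasal.

/-tu/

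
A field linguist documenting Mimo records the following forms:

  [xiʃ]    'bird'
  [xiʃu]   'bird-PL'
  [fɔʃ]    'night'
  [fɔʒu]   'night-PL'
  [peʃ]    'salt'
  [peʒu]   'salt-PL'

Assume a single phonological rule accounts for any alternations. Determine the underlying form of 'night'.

'night' shows [ʃ] ~ [ʒ] at the end of the stem ([fɔʃ] vs [fɔʒu]).
But 'bird' keeps [ʃ] in both environments ([xiʃ], [xiʃu]), so there is no rule changing /ʃ/ to [ʒ] before the PL suffix.
The underlying segment must be /ʒ/; voiced obstruents become voiceless word-finally, yielding [ʃ] there.
The underlying form of 'night' is therefore /fɔʒ/.

/fɔʒ/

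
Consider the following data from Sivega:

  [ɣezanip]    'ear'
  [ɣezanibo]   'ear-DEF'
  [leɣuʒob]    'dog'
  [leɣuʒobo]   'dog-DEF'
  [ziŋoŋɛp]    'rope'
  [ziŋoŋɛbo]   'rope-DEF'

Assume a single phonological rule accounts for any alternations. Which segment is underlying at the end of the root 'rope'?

/p/

The root 'rope' surfaces as [ziŋoŋɛp] and [ziŋoŋɛbo], with a stem-final [p] ~ [b] alternation.
If /b/ were underlying and a rule turned it into [p] in isolation, 'dog' would also alternate; but it has [b] in both [leɣuʒob] and [leɣuʒobo].
The underlying segment must be /p/; voiceless stops become voiced between vowels, yielding [b] there.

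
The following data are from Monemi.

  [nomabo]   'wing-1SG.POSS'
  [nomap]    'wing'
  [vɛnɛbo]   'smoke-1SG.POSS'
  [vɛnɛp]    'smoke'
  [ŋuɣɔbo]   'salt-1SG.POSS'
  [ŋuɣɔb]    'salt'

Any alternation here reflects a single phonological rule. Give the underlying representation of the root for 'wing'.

'wing' shows [b] ~ [p] at the end of the stem ([nomabo] vs [nomap]).
If /b/ were underlying and a rule turned it into [p] in isolation, 'salt' would also alternate; but it has [b] in both [ŋuɣɔbo] and [ŋuɣɔb].
Therefore /p/ is basic and [b] is derived by intervocalic voicing (voiceless stops become voiced between vowels).
So 'wing' = /nomap/.

/nomap/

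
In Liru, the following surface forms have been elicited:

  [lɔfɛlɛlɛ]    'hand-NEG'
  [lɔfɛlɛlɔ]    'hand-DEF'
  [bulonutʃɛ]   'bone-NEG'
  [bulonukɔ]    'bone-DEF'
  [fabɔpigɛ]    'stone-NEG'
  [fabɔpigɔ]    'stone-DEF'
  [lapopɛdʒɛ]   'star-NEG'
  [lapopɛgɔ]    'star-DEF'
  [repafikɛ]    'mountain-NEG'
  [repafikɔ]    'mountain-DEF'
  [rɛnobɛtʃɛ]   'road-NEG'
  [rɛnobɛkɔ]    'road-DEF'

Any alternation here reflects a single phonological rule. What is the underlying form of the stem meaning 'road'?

/rɛnobɛtʃ/

The stem for 'road' ends in [tʃ] in [rɛnobɛtʃɛ] but [k] in [rɛnobɛkɔ].
If /k/ were underlying and a rule turned it into [tʃ] before the NEG suffix, 'mountain' would also alternate; but it has [k] in both [repafikɛ] and [repafikɔ].
So /tʃ/ is underlying, and a rule of depalatalization — palato-alveolar /tʃ/ and /dʒ/ become [k] and [g] when no front vowel follows — gives [k].
So 'road' = /rɛnobɛtʃ/.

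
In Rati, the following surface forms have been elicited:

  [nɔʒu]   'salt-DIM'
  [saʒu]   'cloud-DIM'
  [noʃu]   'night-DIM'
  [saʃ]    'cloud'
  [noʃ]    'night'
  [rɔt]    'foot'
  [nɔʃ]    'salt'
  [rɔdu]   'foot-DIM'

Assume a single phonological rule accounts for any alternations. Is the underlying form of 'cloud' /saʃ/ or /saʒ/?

The stem for 'cloud' ends in [ʃ] in [saʃ] but [ʒ] in [saʒu].
If /ʃ/ were underlying and a rule turned it into [ʒ] before the DIM suffix, 'night' would also alternate; but it has [ʃ] in both [noʃ] and [noʃu].
Therefore /ʒ/ is basic and [ʃ] is derived by word-final obstruent devoicing (voiced obstruents become voiceless word-finally).

/saʒ/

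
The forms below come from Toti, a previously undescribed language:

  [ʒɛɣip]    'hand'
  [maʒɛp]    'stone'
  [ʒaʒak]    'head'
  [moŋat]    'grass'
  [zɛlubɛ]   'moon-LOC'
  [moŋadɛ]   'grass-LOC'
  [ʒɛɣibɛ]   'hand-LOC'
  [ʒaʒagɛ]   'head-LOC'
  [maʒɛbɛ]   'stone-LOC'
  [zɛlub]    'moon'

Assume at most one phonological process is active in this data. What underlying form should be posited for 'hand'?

The stem for 'hand' ends in [b] in [ʒɛɣibɛ] but [p] in [ʒɛɣip].
Compare 'moon', with invariant [b] in [zɛlubɛ] and [zɛlub]: an analysis with underlying /b/ and a rule producing [p] in isolation would wrongly predict alternation here too.
Therefore /p/ is basic and [b] is derived by intervocalic voicing (voiceless stops become voiced between vowels).

/ʒɛɣip/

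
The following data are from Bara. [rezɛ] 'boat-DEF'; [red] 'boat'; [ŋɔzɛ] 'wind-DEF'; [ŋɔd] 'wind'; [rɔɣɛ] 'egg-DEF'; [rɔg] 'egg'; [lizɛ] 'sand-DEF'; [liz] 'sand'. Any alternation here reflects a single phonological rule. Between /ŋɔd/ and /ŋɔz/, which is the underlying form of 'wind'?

The stem for 'wind' ends in [z] in [ŋɔzɛ] but [d] in [ŋɔd].
If /z/ were underlying and a rule turned it into [d] in isolation, 'sand' would also alternate; but it has [z] in both [lizɛ] and [liz].
Therefore /d/ is basic and [z] is derived by intervocalic spirantization (voiced stops become fricatives between vowels).

/ŋɔd/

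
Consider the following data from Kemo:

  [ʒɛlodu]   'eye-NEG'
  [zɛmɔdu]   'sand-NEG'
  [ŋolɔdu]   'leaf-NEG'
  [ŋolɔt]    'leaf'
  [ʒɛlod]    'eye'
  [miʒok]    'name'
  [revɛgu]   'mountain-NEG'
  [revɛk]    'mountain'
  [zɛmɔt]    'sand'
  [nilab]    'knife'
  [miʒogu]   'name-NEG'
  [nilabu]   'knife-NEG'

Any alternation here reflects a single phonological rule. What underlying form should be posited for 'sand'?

The stem for 'sand' ends in [d] in [zɛmɔdu] but [t] in [zɛmɔt].
Compare 'eye', with invariant [d] in [ʒɛlodu] and [ʒɛlod]: an analysis with underlying /d/ and a rule producing [t] in isolation would wrongly predict alternation here too.
The alternation reflects intervocalic voicing: voiceless stops become voiced between vowels. /t/ is underlying.
Hence 'sand' is /zɛmɔt/ underlyingly.

/zɛmɔt/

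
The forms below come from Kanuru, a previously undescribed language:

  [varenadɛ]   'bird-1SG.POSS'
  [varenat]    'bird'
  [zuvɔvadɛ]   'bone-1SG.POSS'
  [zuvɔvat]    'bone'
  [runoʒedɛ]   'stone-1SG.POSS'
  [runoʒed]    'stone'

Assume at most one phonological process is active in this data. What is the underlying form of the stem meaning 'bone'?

The stem for 'bone' ends in [d] in [zuvɔvadɛ] but [t] in [zuvɔvat].
The stem 'stone' ([runoʒedɛ], [runoʒed]) shows [d] unchanged in both environments, so [d] cannot be basic with [t] derived in isolation.
Therefore /t/ is basic and [d] is derived by intervocalic voicing (voiceless stops become voiced between vowels).

/zuvɔvat/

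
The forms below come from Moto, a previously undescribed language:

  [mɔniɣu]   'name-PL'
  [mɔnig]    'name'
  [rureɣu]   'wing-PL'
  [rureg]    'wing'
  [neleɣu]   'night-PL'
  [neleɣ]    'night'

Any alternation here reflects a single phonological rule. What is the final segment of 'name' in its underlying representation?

/g/

The root 'name' surfaces as [mɔniɣu] and [mɔnig], with a stem-final [ɣ] ~ [g] alternation.
If /ɣ/ were underlying and a rule turned it into [g] in isolation, 'night' would also alternate; but it has [ɣ] in both [neleɣu] and [neleɣ].
The underlying segment must be /g/; voiced stops become fricatives between vowels, yielding [ɣ] there.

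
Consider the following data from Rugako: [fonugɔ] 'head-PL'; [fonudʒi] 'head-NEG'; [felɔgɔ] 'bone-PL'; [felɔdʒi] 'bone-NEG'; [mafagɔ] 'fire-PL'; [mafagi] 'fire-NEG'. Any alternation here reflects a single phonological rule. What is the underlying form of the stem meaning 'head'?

The root 'head' surfaces as [fonugɔ] and [fonudʒi], with a stem-final [g] ~ [dʒ] alternation.
If /g/ were underlying and a rule turned it into [dʒ] before the NEG suffix, 'fire' would also alternate; but it has [g] in both [mafagɔ] and [mafagi].
The underlying segment must be /dʒ/; palato-alveolar /dʒ/ becomes [g] when no front vowel follows, yielding [g] there.
The underlying form of 'head' is therefore /fonudʒ/.

/fonudʒ/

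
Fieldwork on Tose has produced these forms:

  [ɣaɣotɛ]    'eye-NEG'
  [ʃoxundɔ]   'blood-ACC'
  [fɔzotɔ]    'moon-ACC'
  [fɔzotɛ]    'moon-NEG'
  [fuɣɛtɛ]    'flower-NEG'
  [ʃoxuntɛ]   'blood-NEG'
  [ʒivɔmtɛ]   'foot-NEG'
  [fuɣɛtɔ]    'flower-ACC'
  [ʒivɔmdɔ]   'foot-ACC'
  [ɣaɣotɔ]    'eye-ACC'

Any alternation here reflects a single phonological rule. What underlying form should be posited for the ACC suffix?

The ACC suffix surfaces as [-dɔ] and [-tɔ], depending on the final segment of the stem.
The NEG suffix, which begins with [t], is invariant after every stem; so [t] is not altered by any rule here.
So the underlying form is /-dɔ/, and voiced stops become voiceless after a vowel.

/-dɔ/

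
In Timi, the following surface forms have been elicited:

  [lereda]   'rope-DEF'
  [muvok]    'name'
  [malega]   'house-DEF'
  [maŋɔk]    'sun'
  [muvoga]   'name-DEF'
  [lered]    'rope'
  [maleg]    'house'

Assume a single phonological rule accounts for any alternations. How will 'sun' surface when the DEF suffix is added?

[maŋɔga]

The stem for 'name' ends in [k] in [muvok] but [g] in [muvoga].
The stem 'house' ([maleg], [malega]) shows [g] unchanged in both environments, so [g] cannot be basic with [k] derived in isolation.
The underlying segment must be /k/; voiceless stops become voiced between vowels, yielding [g] there.
The one attested form of 'sun', [maŋɔk], shows underlying /maŋɔk/. Applying the same rule between vowels gives [maŋɔga].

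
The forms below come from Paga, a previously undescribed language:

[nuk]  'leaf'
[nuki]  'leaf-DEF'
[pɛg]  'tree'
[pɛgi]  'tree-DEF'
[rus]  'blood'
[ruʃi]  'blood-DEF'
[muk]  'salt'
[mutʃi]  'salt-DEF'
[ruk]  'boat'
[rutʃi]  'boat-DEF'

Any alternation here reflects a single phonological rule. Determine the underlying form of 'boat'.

/rutʃ/

'boat' shows [k] ~ [tʃ] at the end of the stem ([ruk] vs [rutʃi]).
The stem 'leaf' ([nuk], [nuki]) shows [k] unchanged in both environments, so [k] cannot be basic with [tʃ] derived before the DEF suffix.
So /tʃ/ is underlying, and a rule of depalatalization — palato-alveolar /tʃ/ and /ʃ/ become [k] and [s] when no front vowel follows — gives [k].
So 'boat' = /rutʃ/.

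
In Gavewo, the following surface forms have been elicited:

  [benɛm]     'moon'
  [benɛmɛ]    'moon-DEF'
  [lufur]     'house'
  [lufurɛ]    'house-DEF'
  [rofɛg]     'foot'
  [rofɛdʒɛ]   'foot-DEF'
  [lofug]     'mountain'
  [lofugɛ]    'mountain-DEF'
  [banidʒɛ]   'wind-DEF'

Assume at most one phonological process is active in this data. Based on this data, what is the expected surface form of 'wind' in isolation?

[banig]

The root 'foot' surfaces as [rofɛg] and [rofɛdʒɛ], with a stem-final [g] ~ [dʒ] alternation.
But 'mountain' keeps [g] in both environments ([lofug], [lofugɛ]), so there is no rule changing /g/ to [dʒ] before the DEF suffix.
Therefore /dʒ/ is basic and [g] is derived by depalatalization (palato-alveolar /dʒ/ becomes [g] when no front vowel follows).
The one attested form of 'wind', [banidʒɛ], shows underlying /banidʒ/. Applying the same rule when no front vowel follows gives [banig].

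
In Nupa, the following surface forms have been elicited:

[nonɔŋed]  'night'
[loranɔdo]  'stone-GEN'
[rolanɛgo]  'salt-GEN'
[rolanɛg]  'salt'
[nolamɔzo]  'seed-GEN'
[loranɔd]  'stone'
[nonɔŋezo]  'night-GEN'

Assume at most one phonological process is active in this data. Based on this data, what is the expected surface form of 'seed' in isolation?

The root 'night' surfaces as [nonɔŋezo] and [nonɔŋed], with a stem-final [z] ~ [d] alternation.
Compare 'stone', with invariant [d] in [loranɔdo] and [loranɔd]: an analysis with underlying /d/ and a rule producing [z] before the GEN suffix would wrongly predict alternation here too.
The alternation reflects word-final hardening: voiced fricatives become stops word-finally. /z/ is underlying.
From [nolamɔzo] the stem 'seed' is /nolamɔz/; word-finally this yields [nolamɔd].

[nolamɔd]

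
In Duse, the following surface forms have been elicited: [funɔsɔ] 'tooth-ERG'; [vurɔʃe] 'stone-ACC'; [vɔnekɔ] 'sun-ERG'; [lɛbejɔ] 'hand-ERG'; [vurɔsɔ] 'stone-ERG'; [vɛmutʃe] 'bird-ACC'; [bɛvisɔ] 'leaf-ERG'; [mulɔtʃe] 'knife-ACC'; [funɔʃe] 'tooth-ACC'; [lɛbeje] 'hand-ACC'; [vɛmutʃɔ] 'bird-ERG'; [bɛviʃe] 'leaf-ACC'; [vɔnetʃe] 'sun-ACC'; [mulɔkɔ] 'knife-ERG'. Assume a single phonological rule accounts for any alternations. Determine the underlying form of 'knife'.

In [mulɔtʃe] and [mulɔkɔ] the final segment of 'knife' alternates: [tʃ] ~ [k].
Compare 'bird', with invariant [tʃ] in [vɛmutʃe] and [vɛmutʃɔ]: an analysis with underlying /tʃ/ and a rule producing [k] before the ERG suffix would wrongly predict alternation here too.
The underlying segment must be /k/; /k/ and /s/ become palato-alveolar [tʃ] and [ʃ] before a front vowel, yielding [tʃ] there.
Hence 'knife' is /mulɔk/ underlyingly.

/mulɔk/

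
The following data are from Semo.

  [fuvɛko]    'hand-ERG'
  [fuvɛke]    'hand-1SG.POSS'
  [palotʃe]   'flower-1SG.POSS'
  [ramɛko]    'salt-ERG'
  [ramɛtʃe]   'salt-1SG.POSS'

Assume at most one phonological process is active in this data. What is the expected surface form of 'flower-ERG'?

[paloko]

The stem for 'salt' ends in [k] in [ramɛko] but [tʃ] in [ramɛtʃe].
The stem 'hand' ([fuvɛko], [fuvɛke]) shows [k] unchanged in both environments, so [k] cannot be basic with [tʃ] derived before the 1SG.POSS suffix.
Therefore /tʃ/ is basic and [k] is derived by depalatalization (palato-alveolar /tʃ/ becomes [k] when no front vowel follows).
The one attested form of 'flower', [palotʃe], shows underlying /palotʃ/. Applying the same rule when no front vowel follows gives [paloko].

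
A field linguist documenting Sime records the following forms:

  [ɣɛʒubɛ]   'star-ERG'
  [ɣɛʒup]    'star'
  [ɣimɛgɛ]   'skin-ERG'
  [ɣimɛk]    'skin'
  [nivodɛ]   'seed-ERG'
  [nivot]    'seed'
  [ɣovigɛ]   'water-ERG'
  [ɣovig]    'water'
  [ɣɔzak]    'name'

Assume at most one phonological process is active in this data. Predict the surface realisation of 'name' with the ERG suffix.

[ɣɔzagɛ]

The root 'skin' surfaces as [ɣimɛgɛ] and [ɣimɛk], with a stem-final [g] ~ [k] alternation.
Compare 'water', with invariant [g] in [ɣovigɛ] and [ɣovig]: an analysis with underlying /g/ and a rule producing [k] in isolation would wrongly predict alternation here too.
The alternation reflects intervocalic voicing: voiceless stops become voiced between vowels. /k/ is underlying.
The one attested form of 'name', [ɣɔzak], shows underlying /ɣɔzak/. Applying the same rule between vowels gives [ɣɔzagɛ].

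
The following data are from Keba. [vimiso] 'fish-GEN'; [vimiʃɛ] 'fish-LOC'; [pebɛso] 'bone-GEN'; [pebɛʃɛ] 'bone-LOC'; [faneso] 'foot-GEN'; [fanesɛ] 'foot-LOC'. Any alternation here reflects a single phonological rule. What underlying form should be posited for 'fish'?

'fish' shows [s] ~ [ʃ] at the end of the stem ([vimiso] vs [vimiʃɛ]).
If /s/ were underlying and a rule turned it into [ʃ] before the LOC suffix, 'foot' would also alternate; but it has [s] in both [faneso] and [fanesɛ].
The alternation reflects depalatalization: palato-alveolar /ʃ/ becomes [s] when no front vowel follows. /ʃ/ is underlying.

/vimiʃ/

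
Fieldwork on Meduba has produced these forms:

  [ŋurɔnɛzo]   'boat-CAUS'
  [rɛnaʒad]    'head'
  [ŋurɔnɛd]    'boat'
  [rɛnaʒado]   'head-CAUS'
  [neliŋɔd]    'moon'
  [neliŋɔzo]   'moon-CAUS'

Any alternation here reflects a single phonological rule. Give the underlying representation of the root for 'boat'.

The root 'boat' surfaces as [ŋurɔnɛzo] and [ŋurɔnɛd], with a stem-final [z] ~ [d] alternation.
The stem 'head' ([rɛnaʒado], [rɛnaʒad]) shows [d] unchanged in both environments, so [d] cannot be basic with [z] derived before the CAUS suffix.
The underlying segment must be /z/; voiced fricatives become stops word-finally, yielding [d] there.
The underlying form of 'boat' is therefore /ŋurɔnɛz/.

/ŋurɔnɛz/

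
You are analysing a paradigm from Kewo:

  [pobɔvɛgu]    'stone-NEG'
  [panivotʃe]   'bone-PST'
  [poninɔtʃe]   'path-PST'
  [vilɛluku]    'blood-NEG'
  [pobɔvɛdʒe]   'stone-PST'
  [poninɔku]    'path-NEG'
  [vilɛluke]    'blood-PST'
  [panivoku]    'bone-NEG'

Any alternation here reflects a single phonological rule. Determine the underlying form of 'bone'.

The stem for 'bone' ends in [tʃ] in [panivotʃe] but [k] in [panivoku].
The stem 'blood' ([vilɛluke], [vilɛluku]) shows [k] unchanged in both environments, so [k] cannot be basic with [tʃ] derived before the PST suffix.
So /tʃ/ is underlying, and a rule of depalatalization — palato-alveolar /tʃ/ and /dʒ/ become [k] and [g] when no front vowel follows — gives [k].
Hence 'bone' is /panivotʃ/ underlyingly.

/panivotʃ/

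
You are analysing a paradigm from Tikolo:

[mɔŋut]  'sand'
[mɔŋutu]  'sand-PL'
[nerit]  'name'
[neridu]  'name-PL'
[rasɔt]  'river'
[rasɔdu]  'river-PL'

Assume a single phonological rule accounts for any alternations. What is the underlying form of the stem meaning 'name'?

In [nerit] and [neridu] the final segment of 'name' alternates: [t] ~ [d].
If /t/ were underlying and a rule turned it into [d] before the PL suffix, 'sand' would also alternate; but it has [t] in both [mɔŋut] and [mɔŋutu].
The alternation reflects word-final obstruent devoicing: voiced obstruents become voiceless word-finally. /d/ is underlying.
Hence 'name' is /nerid/ underlyingly.

/nerid/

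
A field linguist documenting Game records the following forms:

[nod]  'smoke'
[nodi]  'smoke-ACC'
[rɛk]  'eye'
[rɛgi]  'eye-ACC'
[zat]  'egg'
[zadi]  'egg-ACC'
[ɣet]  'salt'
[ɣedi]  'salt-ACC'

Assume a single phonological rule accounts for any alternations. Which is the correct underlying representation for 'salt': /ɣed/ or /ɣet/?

/ɣet/

'salt' shows [t] ~ [d] at the end of the stem ([ɣet] vs [ɣedi]).
If /d/ were underlying and a rule turned it into [t] in isolation, 'smoke' would also alternate; but it has [d] in both [nod] and [nodi].
The alternation reflects intervocalic voicing: voiceless stops become voiced between vowels. /t/ is underlying.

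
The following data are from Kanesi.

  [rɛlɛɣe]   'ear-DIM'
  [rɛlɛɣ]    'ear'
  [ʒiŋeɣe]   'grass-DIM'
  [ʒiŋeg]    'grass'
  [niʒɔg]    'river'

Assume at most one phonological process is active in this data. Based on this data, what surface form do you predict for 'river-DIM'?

[niʒɔɣe]

'grass' shows [ɣ] ~ [g] at the end of the stem ([ʒiŋeɣe] vs [ʒiŋeg]).
If /ɣ/ were underlying and a rule turned it into [g] in isolation, 'ear' would also alternate; but it has [ɣ] in both [rɛlɛɣe] and [rɛlɛɣ].
The underlying segment must be /g/; voiced stops become fricatives between vowels, yielding [ɣ] there.
From [niʒɔg] the stem 'river' is /niʒɔg/; between vowels this yields [niʒɔɣe].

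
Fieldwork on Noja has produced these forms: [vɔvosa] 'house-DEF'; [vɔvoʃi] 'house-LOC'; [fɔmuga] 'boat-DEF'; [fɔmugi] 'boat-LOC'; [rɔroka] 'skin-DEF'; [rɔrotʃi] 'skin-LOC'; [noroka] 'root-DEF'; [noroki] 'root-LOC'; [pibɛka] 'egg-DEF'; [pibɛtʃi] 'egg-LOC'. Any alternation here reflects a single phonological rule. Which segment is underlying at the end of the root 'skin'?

The root 'skin' surfaces as [rɔroka] and [rɔrotʃi], with a stem-final [k] ~ [tʃ] alternation.
If /k/ were underlying and a rule turned it into [tʃ] before the LOC suffix, 'root' would also alternate; but it has [k] in both [noroka] and [noroki].
The underlying segment must be /tʃ/; palato-alveolar /tʃ/ and /ʃ/ become [k] and [s] when no front vowel follows, yielding [k] there.

/tʃ/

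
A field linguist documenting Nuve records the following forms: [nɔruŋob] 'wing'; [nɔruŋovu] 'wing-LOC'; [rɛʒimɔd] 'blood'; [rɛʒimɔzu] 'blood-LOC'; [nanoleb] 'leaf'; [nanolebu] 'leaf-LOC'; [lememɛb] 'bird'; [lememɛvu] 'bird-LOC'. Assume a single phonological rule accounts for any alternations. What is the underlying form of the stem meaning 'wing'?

The stem for 'wing' ends in [b] in [nɔruŋob] but [v] in [nɔruŋovu].
The stem 'leaf' ([nanoleb], [nanolebu]) shows [b] unchanged in both environments, so [b] cannot be basic with [v] derived before the LOC suffix.
So /v/ is underlying, and a rule of word-final hardening — voiced fricatives become stops word-finally — gives [b].
The underlying form of 'wing' is therefore /nɔruŋov/.

/nɔruŋov/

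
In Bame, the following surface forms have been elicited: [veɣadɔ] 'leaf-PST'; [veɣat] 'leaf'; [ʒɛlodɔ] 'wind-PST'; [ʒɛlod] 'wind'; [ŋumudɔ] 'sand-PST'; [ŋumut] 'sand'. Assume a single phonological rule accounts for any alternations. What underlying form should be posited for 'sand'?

The root 'sand' surfaces as [ŋumudɔ] and [ŋumut], with a stem-final [d] ~ [t] alternation.
But 'wind' keeps [d] in both environments ([ʒɛlodɔ], [ʒɛlod]), so there is no rule changing /d/ to [t] in isolation.
The alternation reflects intervocalic voicing: voiceless stops become voiced between vowels. /t/ is underlying.

/ŋumut/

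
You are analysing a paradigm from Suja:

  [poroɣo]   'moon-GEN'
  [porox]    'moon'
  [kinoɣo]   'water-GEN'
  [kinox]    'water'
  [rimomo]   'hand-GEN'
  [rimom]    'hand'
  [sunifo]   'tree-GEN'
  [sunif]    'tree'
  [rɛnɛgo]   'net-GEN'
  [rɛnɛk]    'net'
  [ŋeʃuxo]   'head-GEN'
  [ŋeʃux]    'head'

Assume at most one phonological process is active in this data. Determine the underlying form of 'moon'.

/poroɣ/

The stem for 'moon' ends in [ɣ] in [poroɣo] but [x] in [porox].
But 'head' keeps [x] in both environments ([ŋeʃuxo], [ŋeʃux]), so there is no rule changing /x/ to [ɣ] before the GEN suffix.
The alternation reflects word-final obstruent devoicing: voiced obstruents become voiceless word-finally. /ɣ/ is underlying.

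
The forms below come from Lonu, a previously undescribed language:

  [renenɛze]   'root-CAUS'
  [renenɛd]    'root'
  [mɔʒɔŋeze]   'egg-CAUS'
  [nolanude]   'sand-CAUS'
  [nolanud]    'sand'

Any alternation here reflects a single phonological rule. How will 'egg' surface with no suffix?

[mɔʒɔŋed]

In [renenɛze] and [renenɛd] the final segment of 'root' alternates: [z] ~ [d].
The stem 'sand' ([nolanude], [nolanud]) shows [d] unchanged in both environments, so [d] cannot be basic with [z] derived before the CAUS suffix.
The underlying segment must be /z/; voiced fricatives become stops word-finally, yielding [d] there.
From [mɔʒɔŋeze] the stem 'egg' is /mɔʒɔŋez/; word-finally this yields [mɔʒɔŋed].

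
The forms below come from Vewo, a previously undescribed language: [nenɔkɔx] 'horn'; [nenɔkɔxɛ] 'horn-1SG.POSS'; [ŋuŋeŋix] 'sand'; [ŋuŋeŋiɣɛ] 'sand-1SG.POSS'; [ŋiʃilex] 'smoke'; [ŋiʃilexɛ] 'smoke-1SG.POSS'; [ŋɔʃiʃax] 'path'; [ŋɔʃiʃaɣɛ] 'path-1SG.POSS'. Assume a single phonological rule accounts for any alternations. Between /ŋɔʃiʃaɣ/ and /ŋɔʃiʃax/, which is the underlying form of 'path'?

/ŋɔʃiʃaɣ/

The root 'path' surfaces as [ŋɔʃiʃax] and [ŋɔʃiʃaɣɛ], with a stem-final [x] ~ [ɣ] alternation.
Compare 'smoke', with invariant [x] in [ŋiʃilex] and [ŋiʃilexɛ]: an analysis with underlying /x/ and a rule producing [ɣ] before the 1SG.POSS suffix would wrongly predict alternation here too.
Therefore /ɣ/ is basic and [x] is derived by word-final obstruent devoicing (voiced obstruents become voiceless word-finally).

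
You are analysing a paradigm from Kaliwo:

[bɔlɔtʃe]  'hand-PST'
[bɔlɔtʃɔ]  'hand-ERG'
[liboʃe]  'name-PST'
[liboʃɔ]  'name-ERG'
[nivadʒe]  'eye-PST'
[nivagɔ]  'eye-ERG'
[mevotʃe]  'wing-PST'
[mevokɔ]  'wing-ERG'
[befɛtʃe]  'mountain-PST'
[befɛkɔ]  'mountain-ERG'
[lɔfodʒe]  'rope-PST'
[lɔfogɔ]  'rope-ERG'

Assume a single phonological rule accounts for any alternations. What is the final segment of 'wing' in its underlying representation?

/k/

The root 'wing' surfaces as [mevotʃe] and [mevokɔ], with a stem-final [tʃ] ~ [k] alternation.
The stem 'hand' ([bɔlɔtʃe], [bɔlɔtʃɔ]) shows [tʃ] unchanged in both environments, so [tʃ] cannot be basic with [k] derived before the ERG suffix.
So /k/ is underlying, and a rule of palatalization before a front vowel — /k/ and /g/ become palato-alveolar [tʃ] and [dʒ] before a front vowel — gives [tʃ].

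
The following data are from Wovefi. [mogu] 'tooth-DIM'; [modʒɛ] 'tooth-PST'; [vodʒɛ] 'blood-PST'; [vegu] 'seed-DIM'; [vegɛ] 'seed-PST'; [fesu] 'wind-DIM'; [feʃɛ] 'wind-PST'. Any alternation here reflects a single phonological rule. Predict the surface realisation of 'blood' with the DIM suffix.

[vogu]

The root 'tooth' surfaces as [mogu] and [modʒɛ], with a stem-final [g] ~ [dʒ] alternation.
Compare 'seed', with invariant [g] in [vegu] and [vegɛ]: an analysis with underlying /g/ and a rule producing [dʒ] before the PST suffix would wrongly predict alternation here too.
Therefore /dʒ/ is basic and [g] is derived by depalatalization (palato-alveolar /dʒ/ and /ʃ/ become [g] and [s] when no front vowel follows).
From [vodʒɛ] the stem 'blood' is /vodʒ/; when no front vowel follows this yields [vogu].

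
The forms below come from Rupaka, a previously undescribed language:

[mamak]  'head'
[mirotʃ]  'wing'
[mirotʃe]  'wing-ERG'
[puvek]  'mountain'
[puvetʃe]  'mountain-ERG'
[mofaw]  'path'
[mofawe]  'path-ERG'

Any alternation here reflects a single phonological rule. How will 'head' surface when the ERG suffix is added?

[mamatʃe]

The root 'mountain' surfaces as [puvek] and [puvetʃe], with a stem-final [k] ~ [tʃ] alternation.
The stem 'wing' ([mirotʃ], [mirotʃe]) shows [tʃ] unchanged in both environments, so [tʃ] cannot be basic with [k] derived in isolation.
Therefore /k/ is basic and [tʃ] is derived by palatalization before a front vowel (/k/ becomes palato-alveolar [tʃ] before a front vowel).
The one attested form of 'head', [mamak], shows underlying /mamak/. Applying the same rule before a front vowel gives [mamatʃe].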